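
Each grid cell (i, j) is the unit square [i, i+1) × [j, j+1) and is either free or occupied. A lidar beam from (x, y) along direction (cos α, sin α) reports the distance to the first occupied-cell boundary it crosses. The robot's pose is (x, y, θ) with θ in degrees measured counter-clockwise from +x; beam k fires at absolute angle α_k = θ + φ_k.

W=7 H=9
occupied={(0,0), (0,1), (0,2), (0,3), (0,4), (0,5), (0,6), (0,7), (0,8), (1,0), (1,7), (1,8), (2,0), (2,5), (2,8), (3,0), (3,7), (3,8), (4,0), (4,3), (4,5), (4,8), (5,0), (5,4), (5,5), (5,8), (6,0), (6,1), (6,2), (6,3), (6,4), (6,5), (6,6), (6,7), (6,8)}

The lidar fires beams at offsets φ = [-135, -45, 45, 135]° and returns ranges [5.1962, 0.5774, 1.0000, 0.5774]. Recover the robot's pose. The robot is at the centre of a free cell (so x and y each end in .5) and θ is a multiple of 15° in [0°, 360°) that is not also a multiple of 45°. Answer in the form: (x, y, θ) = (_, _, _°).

(x, y, θ) = (1.5, 5.5, 75°)

The pose lattice has 28·16 = 448 candidates. Test each by forward raycasting.
  (4.5, 6.5, 75°): beam 1 = 0.5774 ≠ 5.1962 ✗
  (2.5, 3.5, 330°): beam 1 = 1.5529 ≠ 5.1962 ✗
  (5.5, 6.5, 240°): beam 1 = 1.5529 ≠ 5.1962 ✗
  (1.5, 2.5, 195°): beam 1 = 2.8868 ≠ 5.1962 ✗
  (5.5, 1.5, 210°): beam 1 = 1.9319 ≠ 5.1962 ✗
  …
  (1.5, 5.5, 75°): r_1=5.1962, r_2=0.5774, r_3=1.0000, r_4=0.5774 — all match ✓
No second candidate reproduces the full scan.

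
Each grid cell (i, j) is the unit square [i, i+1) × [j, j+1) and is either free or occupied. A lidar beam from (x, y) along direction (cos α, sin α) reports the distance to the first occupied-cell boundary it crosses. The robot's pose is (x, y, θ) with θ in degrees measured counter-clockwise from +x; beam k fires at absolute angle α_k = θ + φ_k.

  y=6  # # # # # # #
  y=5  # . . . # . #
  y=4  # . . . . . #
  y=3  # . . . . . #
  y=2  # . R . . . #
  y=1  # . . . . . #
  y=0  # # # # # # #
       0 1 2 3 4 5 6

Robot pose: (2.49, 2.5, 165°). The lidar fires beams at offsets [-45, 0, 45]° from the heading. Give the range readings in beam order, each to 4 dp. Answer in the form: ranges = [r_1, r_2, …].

ranges = [2.9800, 1.5426, 1.7205]

beam 1: φ=-45°, α=120°
  dir = (cos 120°, sin 120°) = (-0.5000, 0.8660); from cell (2,2)
  next x-line at t=0.9800, next y-line at t=0.5774; Δt_x=2.0000, Δt_y=1.1547
    y: enter (2,3) at t=0.5774
    x: enter (1,3) at t=0.9800
    y: enter (1,4) at t=1.7321
    y: enter (1,5) at t=2.8868
    x: enter (0,5) at t=2.9800 ← occupied
  → r_1 = 2.9800
beam 2: φ=0°, α=165°
  dir = (cos 165°, sin 165°) = (-0.9659, 0.2588); from cell (2,2)
  next x-line at t=0.5073, next y-line at t=1.9319; Δt_x=1.0353, Δt_y=3.8637
    x: enter (1,2) at t=0.5073
    x: enter (0,2) at t=1.5426 ← occupied
  → r_2 = 1.5426
beam 3: φ=45°, α=210°
  dir = (cos 210°, sin 210°) = (-0.8660, -0.5000); from cell (2,2)
  next x-line at t=0.5658, next y-line at t=1.0000; Δt_x=1.1547, Δt_y=2.0000
    x: enter (1,2) at t=0.5658
    y: enter (1,1) at t=1.0000
    x: enter (0,1) at t=1.7205 ← occupied
  → r_3 = 1.7205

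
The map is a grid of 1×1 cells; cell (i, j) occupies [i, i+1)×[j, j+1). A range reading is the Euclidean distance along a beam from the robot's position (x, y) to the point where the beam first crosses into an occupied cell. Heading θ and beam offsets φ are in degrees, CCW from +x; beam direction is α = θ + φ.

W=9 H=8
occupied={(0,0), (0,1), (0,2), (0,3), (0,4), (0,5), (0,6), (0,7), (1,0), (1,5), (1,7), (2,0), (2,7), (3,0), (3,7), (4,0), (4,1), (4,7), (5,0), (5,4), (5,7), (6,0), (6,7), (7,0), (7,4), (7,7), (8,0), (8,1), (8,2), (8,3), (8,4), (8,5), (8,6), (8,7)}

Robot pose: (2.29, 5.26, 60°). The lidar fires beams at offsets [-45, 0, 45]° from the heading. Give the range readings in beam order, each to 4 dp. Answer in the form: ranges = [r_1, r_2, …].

ranges = [5.9114, 2.0092, 1.8014]

beam 1: φ=-45°, α=15°
  cosα=0.9659 sinα=0.2588 | (2,5) | tMaxX 0.7350 tMaxY 2.8591 | tΔX 1.0353 tΔY 3.8637
    t=0.7350 [x] (3,5)
    t=1.7703 [x] (4,5)
    t=2.8056 [x] (5,5)
    t=2.8591 [y] (5,6)
    t=3.8409 [x] (6,6)
    t=4.8762 [x] (7,6)
    t=5.9114 [x] (8,6) — stop
  → r_1 = 5.9114
beam 2: φ=0°, α=60°
  cosα=0.5000 sinα=0.8660 | (2,5) | tMaxX 1.4200 tMaxY 0.8545 | tΔX 2.0000 tΔY 1.1547
    t=0.8545 [y] (2,6)
    t=1.4200 [x] (3,6)
    t=2.0092 [y] (3,7) — stop
  → r_2 = 2.0092
beam 3: φ=45°, α=105°
  cosα=-0.2588 sinα=0.9659 | (2,5) | tMaxX 1.1205 tMaxY 0.7661 | tΔX 3.8637 tΔY 1.0353
    t=0.7661 [y] (2,6)
    t=1.1205 [x] (1,6)
    t=1.8014 [y] (1,7) — stop
  → r_3 = 1.8014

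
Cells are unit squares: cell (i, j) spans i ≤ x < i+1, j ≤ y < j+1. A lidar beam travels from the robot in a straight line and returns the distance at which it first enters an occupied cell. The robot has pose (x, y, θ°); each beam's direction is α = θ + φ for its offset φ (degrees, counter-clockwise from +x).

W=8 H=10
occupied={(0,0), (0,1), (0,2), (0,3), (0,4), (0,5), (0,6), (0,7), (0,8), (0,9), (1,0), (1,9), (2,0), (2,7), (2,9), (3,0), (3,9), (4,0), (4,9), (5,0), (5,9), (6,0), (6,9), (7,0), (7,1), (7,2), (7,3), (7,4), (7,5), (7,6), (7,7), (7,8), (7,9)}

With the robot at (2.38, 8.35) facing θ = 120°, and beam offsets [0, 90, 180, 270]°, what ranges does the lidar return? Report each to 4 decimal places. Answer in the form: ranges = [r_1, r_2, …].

beam 1: φ=0°, α=120°
  dir = (cos 120°, sin 120°) = (-0.5000, 0.8660); from cell (2,8)
  next x-line at t=0.7600, next y-line at t=0.7506; Δt_x=2.0000, Δt_y=1.1547
    y: enter (2,9) at t=0.7506 ← occupied
  → r_1 = 0.7506
beam 2: φ=90°, α=210°
  dir = (cos 210°, sin 210°) = (-0.8660, -0.5000); from cell (2,8)
  next x-line at t=0.4388, next y-line at t=0.7000; Δt_x=1.1547, Δt_y=2.0000
    x: enter (1,8) at t=0.4388
    y: enter (1,7) at t=0.7000
    x: enter (0,7) at t=1.5935 ← occupied
  → r_2 = 1.5935
beam 3: φ=180°, α=300°
  dir = (cos 300°, sin 300°) = (0.5000, -0.8660); from cell (2,8)
  next x-line at t=1.2400, next y-line at t=0.4041; Δt_x=2.0000, Δt_y=1.1547
    y: enter (2,7) at t=0.4041 ← occupied
  → r_3 = 0.4041
beam 4: φ=270°, α=30°
  dir = (cos 30°, sin 30°) = (0.8660, 0.5000); from cell (2,8)
  next x-line at t=0.7159, next y-line at t=1.3000; Δt_x=1.1547, Δt_y=2.0000
    x: enter (3,8) at t=0.7159
    y: enter (3,9) at t=1.3000 ← occupied
  → r_4 = 1.3000

ranges = [0.7506, 1.5935, 0.4041, 1.3000]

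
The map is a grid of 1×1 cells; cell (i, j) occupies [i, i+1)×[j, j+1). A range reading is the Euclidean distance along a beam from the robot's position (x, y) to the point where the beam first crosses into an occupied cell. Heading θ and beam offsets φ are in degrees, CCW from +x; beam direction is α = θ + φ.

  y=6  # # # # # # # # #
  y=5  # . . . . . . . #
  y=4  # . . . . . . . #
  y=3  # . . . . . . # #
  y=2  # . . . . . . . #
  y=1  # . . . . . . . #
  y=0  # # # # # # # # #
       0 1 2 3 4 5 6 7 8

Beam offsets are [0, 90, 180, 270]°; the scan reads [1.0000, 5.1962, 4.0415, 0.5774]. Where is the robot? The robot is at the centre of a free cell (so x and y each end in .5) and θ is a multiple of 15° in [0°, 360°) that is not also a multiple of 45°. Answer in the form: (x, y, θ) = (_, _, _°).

(x, y, θ) = (4.5, 1.5, 330°)

Enumerate (i+0.5, j+0.5, θ) over the 34 free cells and 16 admissible headings. For each, cast all 4 beams and compare to the given ranges.
  (6.5, 4.5, 285°): beam 1 = 3.6235 ≠ 1.0000 ✗
  (3.5, 2.5, 120°): beam 1 = 4.0415 ≠ 1.0000 ✗
  (3.5, 5.5, 75°): beam 1 = 0.5176 ≠ 1.0000 ✗
  (3.5, 5.5, 105°): beam 1 = 0.5176 ≠ 1.0000 ✗
  (3.5, 3.5, 285°): beam 1 = 2.5882 ≠ 1.0000 ✗
  …
  (4.5, 1.5, 330°): r_1=1.0000, r_2=5.1962, r_3=4.0415, r_4=0.5774 — all match ✓
No second candidate reproduces the full scan.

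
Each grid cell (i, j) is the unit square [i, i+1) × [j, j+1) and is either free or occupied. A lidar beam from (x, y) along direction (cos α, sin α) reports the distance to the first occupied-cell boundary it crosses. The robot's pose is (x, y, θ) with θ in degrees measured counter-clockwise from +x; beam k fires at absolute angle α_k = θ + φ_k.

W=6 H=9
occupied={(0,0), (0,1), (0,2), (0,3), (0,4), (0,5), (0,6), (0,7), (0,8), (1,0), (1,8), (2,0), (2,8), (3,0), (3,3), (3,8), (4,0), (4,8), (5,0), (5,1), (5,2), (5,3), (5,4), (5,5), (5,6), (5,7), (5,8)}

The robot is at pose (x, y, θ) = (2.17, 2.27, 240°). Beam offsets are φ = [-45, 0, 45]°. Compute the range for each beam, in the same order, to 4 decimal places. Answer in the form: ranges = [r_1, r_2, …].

beam 1: φ=-45°, α=195°
  dir = (cos 195°, sin 195°) = (-0.9659, -0.2588); from cell (2,2)
  next x-line at t=0.1760, next y-line at t=1.0432; Δt_x=1.0353, Δt_y=3.8637
    x: enter (1,2) at t=0.1760
    y: enter (1,1) at t=1.0432
    x: enter (0,1) at t=1.2113 ← occupied
  → r_1 = 1.2113
beam 2: φ=0°, α=240°
  dir = (cos 240°, sin 240°) = (-0.5000, -0.8660); from cell (2,2)
  next x-line at t=0.3400, next y-line at t=0.3118; Δt_x=2.0000, Δt_y=1.1547
    y: enter (2,1) at t=0.3118
    x: enter (1,1) at t=0.3400
    y: enter (1,0) at t=1.4665 ← occupied
  → r_2 = 1.4665
beam 3: φ=45°, α=285°
  dir = (cos 285°, sin 285°) = (0.2588, -0.9659); from cell (2,2)
  next x-line at t=3.2069, next y-line at t=0.2795; Δt_x=3.8637, Δt_y=1.0353
    y: enter (2,1) at t=0.2795
    y: enter (2,0) at t=1.3148 ← occupied
  → r_3 = 1.3148

ranges = [1.2113, 1.4665, 1.3148]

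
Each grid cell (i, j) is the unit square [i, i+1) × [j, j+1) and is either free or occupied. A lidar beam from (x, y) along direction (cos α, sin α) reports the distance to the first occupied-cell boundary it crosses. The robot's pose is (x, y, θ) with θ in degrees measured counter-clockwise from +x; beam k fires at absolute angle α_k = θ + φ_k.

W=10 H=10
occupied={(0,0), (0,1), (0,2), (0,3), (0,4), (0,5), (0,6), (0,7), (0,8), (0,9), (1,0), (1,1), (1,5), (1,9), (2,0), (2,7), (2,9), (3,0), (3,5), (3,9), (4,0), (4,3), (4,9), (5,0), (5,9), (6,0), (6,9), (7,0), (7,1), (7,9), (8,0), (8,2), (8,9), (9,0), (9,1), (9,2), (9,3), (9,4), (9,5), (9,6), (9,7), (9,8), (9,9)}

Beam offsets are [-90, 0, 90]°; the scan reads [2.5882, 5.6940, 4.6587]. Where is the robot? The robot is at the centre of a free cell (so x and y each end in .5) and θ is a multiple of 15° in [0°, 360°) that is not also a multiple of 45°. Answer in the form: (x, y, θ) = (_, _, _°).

(x, y, θ) = (4.5, 6.5, 285°)

Candidates: 57 free-cell centres × 16 headings = 912 poses. Raycast each; keep the one whose scan matches to 4 dp.
  (3.5, 2.5, 30°): beam 1 = 1.7321 ≠ 2.5882 ✗
  (6.5, 5.5, 30°): beam 1 = 3.0000 ≠ 2.5882 ✗
  (2.5, 1.5, 60°): beam 1 = 1.0000 ≠ 2.5882 ✗
  (4.5, 6.5, 345°): beam 1 = 5.6940 ≠ 2.5882 ✗
  …
  (4.5, 6.5, 285°): r_1=2.5882, r_2=5.6940, r_3=4.6587 — all match ✓
Only this pose fits every beam.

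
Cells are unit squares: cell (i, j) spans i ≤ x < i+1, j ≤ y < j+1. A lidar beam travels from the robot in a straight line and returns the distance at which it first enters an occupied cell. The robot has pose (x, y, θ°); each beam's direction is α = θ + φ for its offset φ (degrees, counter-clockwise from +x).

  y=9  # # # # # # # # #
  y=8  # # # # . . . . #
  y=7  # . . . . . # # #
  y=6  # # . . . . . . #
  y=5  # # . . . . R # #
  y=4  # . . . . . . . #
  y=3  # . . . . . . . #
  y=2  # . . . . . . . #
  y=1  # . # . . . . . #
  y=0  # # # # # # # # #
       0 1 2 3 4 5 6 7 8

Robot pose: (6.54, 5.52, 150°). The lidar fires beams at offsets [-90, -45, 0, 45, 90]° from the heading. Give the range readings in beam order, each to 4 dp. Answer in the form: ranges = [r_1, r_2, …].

ranges = [1.7090, 1.5322, 4.9600, 5.7354, 5.2192]

beam 1: φ=-90°, α=60°
  d=(0.5000,0.8660)  start (6,5)  tX=0.9200 tY=0.5543  stride 1/|dx|=2.0000 1/|dy|=1.1547
    cross y-line → (6,6), t=0.5543
    cross x-line → (7,6), t=0.9200
    cross y-line → (7,7), t=1.7090 (wall)
  → r_1 = 1.7090
beam 2: φ=-45°, α=105°
  d=(-0.2588,0.9659)  start (6,5)  tX=2.0864 tY=0.4969  stride 1/|dx|=3.8637 1/|dy|=1.0353
    cross y-line → (6,6), t=0.4969
    cross y-line → (6,7), t=1.5322 (wall)
  → r_2 = 1.5322
beam 3: φ=0°, α=150°
  d=(-0.8660,0.5000)  start (6,5)  tX=0.6235 tY=0.9600  stride 1/|dx|=1.1547 1/|dy|=2.0000
    cross x-line → (5,5), t=0.6235
    cross y-line → (5,6), t=0.9600
    cross x-line → (4,6), t=1.7782
    cross x-line → (3,6), t=2.9329
    cross y-line → (3,7), t=2.9600
    cross x-line → (2,7), t=4.0876
    cross y-line → (2,8), t=4.9600 (wall)
  → r_3 = 4.9600
beam 4: φ=45°, α=195°
  d=(-0.9659,-0.2588)  start (6,5)  tX=0.5590 tY=2.0091  stride 1/|dx|=1.0353 1/|dy|=3.8637
    cross x-line → (5,5), t=0.5590
    cross x-line → (4,5), t=1.5943
    cross y-line → (4,4), t=2.0091
    cross x-line → (3,4), t=2.6296
    cross x-line → (2,4), t=3.6649
    cross x-line → (1,4), t=4.7002
    cross x-line → (0,4), t=5.7354 (wall)
  → r_4 = 5.7354
beam 5: φ=90°, α=240°
  d=(-0.5000,-0.8660)  start (6,5)  tX=1.0800 tY=0.6004  stride 1/|dx|=2.0000 1/|dy|=1.1547
    cross y-line → (6,4), t=0.6004
    cross x-line → (5,4), t=1.0800
    cross y-line → (5,3), t=1.7551
    cross y-line → (5,2), t=2.9098
    cross x-line → (4,2), t=3.0800
    cross y-line → (4,1), t=4.0645
    cross x-line → (3,1), t=5.0800
    cross y-line → (3,0), t=5.2192 (wall)
  → r_5 = 5.2192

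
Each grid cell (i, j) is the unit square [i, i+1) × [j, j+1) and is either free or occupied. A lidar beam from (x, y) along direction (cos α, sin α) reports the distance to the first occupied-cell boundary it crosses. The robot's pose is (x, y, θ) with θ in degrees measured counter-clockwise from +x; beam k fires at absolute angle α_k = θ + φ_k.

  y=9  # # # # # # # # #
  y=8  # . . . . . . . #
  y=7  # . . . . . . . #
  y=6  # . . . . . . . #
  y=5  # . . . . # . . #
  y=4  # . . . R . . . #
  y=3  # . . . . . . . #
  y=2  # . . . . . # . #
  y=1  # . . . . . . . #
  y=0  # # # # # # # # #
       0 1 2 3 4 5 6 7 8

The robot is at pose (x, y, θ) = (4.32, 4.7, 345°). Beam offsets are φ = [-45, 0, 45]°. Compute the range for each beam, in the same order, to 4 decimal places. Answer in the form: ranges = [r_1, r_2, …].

ranges = [4.2724, 3.8098, 0.7852]

beam 1: φ=-45°, α=300°
  dir = (cos 300°, sin 300°) = (0.5000, -0.8660); from cell (4,4)
  next x-line at t=1.3600, next y-line at t=0.8083; Δt_x=2.0000, Δt_y=1.1547
    y: enter (4,3) at t=0.8083
    x: enter (5,3) at t=1.3600
    y: enter (5,2) at t=1.9630
    y: enter (5,1) at t=3.1177
    x: enter (6,1) at t=3.3600
    y: enter (6,0) at t=4.2724 ← occupied
  → r_1 = 4.2724
beam 2: φ=0°, α=345°
  dir = (cos 345°, sin 345°) = (0.9659, -0.2588); from cell (4,4)
  next x-line at t=0.7040, next y-line at t=2.7046; Δt_x=1.0353, Δt_y=3.8637
    x: enter (5,4) at t=0.7040
    x: enter (6,4) at t=1.7393
    y: enter (6,3) at t=2.7046
    x: enter (7,3) at t=2.7745
    x: enter (8,3) at t=3.8098 ← occupied
  → r_2 = 3.8098
beam 3: φ=45°, α=30°
  dir = (cos 30°, sin 30°) = (0.8660, 0.5000); from cell (4,4)
  next x-line at t=0.7852, next y-line at t=0.6000; Δt_x=1.1547, Δt_y=2.0000
    y: enter (4,5) at t=0.6000
    x: enter (5,5) at t=0.7852 ← occupied
  → r_3 = 0.7852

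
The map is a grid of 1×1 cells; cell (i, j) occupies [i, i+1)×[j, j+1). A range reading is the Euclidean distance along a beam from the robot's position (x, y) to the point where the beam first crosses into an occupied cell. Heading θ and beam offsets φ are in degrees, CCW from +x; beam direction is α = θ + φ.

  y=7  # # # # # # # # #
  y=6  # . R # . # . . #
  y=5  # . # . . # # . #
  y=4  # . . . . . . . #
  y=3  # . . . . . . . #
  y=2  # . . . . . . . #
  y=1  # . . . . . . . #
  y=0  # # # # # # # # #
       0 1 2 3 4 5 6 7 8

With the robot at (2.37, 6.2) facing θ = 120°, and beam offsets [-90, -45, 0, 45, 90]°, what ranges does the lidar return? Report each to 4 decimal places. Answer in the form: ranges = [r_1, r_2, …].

beam 1: φ=-90°, α=30°
  direction (0.8660, 0.5000); cell (2,6); t to first gridline: x 0.7275, y 1.6000 (then +1.1547 / +2.0000)
    (3,6) via x @ 0.7275  # hit
  → r_1 = 0.7275
beam 2: φ=-45°, α=75°
  direction (0.2588, 0.9659); cell (2,6); t to first gridline: x 2.4341, y 0.8282 (then +3.8637 / +1.0353)
    (2,7) via y @ 0.8282  # hit
  → r_2 = 0.8282
beam 3: φ=0°, α=120°
  direction (-0.5000, 0.8660); cell (2,6); t to first gridline: x 0.7400, y 0.9238 (then +2.0000 / +1.1547)
    (1,6) via x @ 0.7400
    (1,7) via y @ 0.9238  # hit
  → r_3 = 0.9238
beam 4: φ=45°, α=165°
  direction (-0.9659, 0.2588); cell (2,6); t to first gridline: x 0.3831, y 3.0910 (then +1.0353 / +3.8637)
    (1,6) via x @ 0.3831
    (0,6) via x @ 1.4183  # hit
  → r_4 = 1.4183
beam 5: φ=90°, α=210°
  direction (-0.8660, -0.5000); cell (2,6); t to first gridline: x 0.4272, y 0.4000 (then +1.1547 / +2.0000)
    (2,5) via y @ 0.4000  # hit
  → r_5 = 0.4000

ranges = [0.7275, 0.8282, 0.9238, 1.4183, 0.4000]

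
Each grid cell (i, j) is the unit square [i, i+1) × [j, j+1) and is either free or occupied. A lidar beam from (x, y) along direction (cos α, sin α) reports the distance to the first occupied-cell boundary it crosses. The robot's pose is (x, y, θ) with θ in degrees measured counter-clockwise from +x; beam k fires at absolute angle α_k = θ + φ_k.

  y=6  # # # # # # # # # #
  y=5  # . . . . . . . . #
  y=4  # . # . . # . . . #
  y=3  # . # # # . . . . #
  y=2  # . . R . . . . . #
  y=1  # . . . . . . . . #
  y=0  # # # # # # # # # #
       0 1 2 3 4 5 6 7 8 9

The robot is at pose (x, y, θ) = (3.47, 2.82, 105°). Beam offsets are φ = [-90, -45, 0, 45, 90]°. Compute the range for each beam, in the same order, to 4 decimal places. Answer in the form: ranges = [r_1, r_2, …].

beam 1: φ=-90°, α=15°
  dir = (cos 15°, sin 15°) = (0.9659, 0.2588); from cell (3,2)
  next x-line at t=0.5487, next y-line at t=0.6955; Δt_x=1.0353, Δt_y=3.8637
    x: enter (4,2) at t=0.5487
    y: enter (4,3) at t=0.6955 ← occupied
  → r_1 = 0.6955
beam 2: φ=-45°, α=60°
  dir = (cos 60°, sin 60°) = (0.5000, 0.8660); from cell (3,2)
  next x-line at t=1.0600, next y-line at t=0.2078; Δt_x=2.0000, Δt_y=1.1547
    y: enter (3,3) at t=0.2078 ← occupied
  → r_2 = 0.2078
beam 3: φ=0°, α=105°
  dir = (cos 105°, sin 105°) = (-0.2588, 0.9659); from cell (3,2)
  next x-line at t=1.8159, next y-line at t=0.1863; Δt_x=3.8637, Δt_y=1.0353
    y: enter (3,3) at t=0.1863 ← occupied
  → r_3 = 0.1863
beam 4: φ=45°, α=150°
  dir = (cos 150°, sin 150°) = (-0.8660, 0.5000); from cell (3,2)
  next x-line at t=0.5427, next y-line at t=0.3600; Δt_x=1.1547, Δt_y=2.0000
    y: enter (3,3) at t=0.3600 ← occupied
  → r_4 = 0.3600
beam 5: φ=90°, α=195°
  dir = (cos 195°, sin 195°) = (-0.9659, -0.2588); from cell (3,2)
  next x-line at t=0.4866, next y-line at t=3.1682; Δt_x=1.0353, Δt_y=3.8637
    x: enter (2,2) at t=0.4866
    x: enter (1,2) at t=1.5219
    x: enter (0,2) at t=2.5571 ← occupied
  → r_5 = 2.5571

ranges = [0.6955, 0.2078, 0.1863, 0.3600, 2.5571]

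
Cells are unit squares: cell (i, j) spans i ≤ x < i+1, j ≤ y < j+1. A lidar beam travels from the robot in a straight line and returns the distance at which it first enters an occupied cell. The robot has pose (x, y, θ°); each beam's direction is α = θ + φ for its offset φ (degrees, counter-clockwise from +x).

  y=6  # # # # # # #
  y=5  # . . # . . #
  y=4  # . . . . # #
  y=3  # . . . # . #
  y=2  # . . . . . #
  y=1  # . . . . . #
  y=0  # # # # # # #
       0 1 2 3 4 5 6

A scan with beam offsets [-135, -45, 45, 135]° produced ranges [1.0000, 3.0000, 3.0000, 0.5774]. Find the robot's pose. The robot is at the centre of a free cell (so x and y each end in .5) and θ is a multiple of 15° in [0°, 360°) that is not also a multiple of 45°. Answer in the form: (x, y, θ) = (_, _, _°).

(x, y, θ) = (1.5, 2.5, 15°)

The pose lattice has 22·16 = 352 candidates. Test each by forward raycasting.
  (2.5, 2.5, 195°): beam 1 = 2.8868 ≠ 1.0000 ✗
  (4.5, 5.5, 330°): beam 1 = 0.5176 ≠ 1.0000 ✗
  (5.5, 2.5, 240°): beam 1 = 1.5529 ≠ 1.0000 ✗
  (2.5, 4.5, 30°): beam 1 = 3.6235 ≠ 1.0000 ✗
  …
  (1.5, 2.5, 15°): r_1=1.0000, r_2=3.0000, r_3=3.0000, r_4=0.5774 — all match ✓
No second candidate reproduces the full scan.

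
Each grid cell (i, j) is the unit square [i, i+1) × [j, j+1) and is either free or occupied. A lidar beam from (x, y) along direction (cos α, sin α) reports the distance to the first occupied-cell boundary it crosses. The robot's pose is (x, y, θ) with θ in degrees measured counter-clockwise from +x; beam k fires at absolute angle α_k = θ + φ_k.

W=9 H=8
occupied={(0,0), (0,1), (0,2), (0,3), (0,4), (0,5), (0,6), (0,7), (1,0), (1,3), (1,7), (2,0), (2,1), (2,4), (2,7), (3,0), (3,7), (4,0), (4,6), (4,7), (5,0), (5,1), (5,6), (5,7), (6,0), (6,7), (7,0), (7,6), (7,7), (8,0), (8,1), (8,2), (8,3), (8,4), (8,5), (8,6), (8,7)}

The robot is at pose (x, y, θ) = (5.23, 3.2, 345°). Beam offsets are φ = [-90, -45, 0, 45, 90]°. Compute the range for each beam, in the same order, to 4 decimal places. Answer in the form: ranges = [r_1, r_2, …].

beam 1: φ=-90°, α=255°
  d=(-0.2588,-0.9659)  start (5,3)  tX=0.8887 tY=0.2071  stride 1/|dx|=3.8637 1/|dy|=1.0353
    cross y-line → (5,2), t=0.2071
    cross x-line → (4,2), t=0.8887
    cross y-line → (4,1), t=1.2423
    cross y-line → (4,0), t=2.2776 (wall)
  → r_1 = 2.2776
beam 2: φ=-45°, α=300°
  d=(0.5000,-0.8660)  start (5,3)  tX=1.5400 tY=0.2309  stride 1/|dx|=2.0000 1/|dy|=1.1547
    cross y-line → (5,2), t=0.2309
    cross y-line → (5,1), t=1.3856 (wall)
  → r_2 = 1.3856
beam 3: φ=0°, α=345°
  d=(0.9659,-0.2588)  start (5,3)  tX=0.7972 tY=0.7727  stride 1/|dx|=1.0353 1/|dy|=3.8637
    cross y-line → (5,2), t=0.7727
    cross x-line → (6,2), t=0.7972
    cross x-line → (7,2), t=1.8324
    cross x-line → (8,2), t=2.8677 (wall)
  → r_3 = 2.8677
beam 4: φ=45°, α=30°
  d=(0.8660,0.5000)  start (5,3)  tX=0.8891 tY=1.6000  stride 1/|dx|=1.1547 1/|dy|=2.0000
    cross x-line → (6,3), t=0.8891
    cross y-line → (6,4), t=1.6000
    cross x-line → (7,4), t=2.0438
    cross x-line → (8,4), t=3.1985 (wall)
  → r_4 = 3.1985
beam 5: φ=90°, α=75°
  d=(0.2588,0.9659)  start (5,3)  tX=2.9751 tY=0.8282  stride 1/|dx|=3.8637 1/|dy|=1.0353
    cross y-line → (5,4), t=0.8282
    cross y-line → (5,5), t=1.8635
    cross y-line → (5,6), t=2.8988 (wall)
  → r_5 = 2.8988

ranges = [2.2776, 1.3856, 2.8677, 3.1985, 2.8988]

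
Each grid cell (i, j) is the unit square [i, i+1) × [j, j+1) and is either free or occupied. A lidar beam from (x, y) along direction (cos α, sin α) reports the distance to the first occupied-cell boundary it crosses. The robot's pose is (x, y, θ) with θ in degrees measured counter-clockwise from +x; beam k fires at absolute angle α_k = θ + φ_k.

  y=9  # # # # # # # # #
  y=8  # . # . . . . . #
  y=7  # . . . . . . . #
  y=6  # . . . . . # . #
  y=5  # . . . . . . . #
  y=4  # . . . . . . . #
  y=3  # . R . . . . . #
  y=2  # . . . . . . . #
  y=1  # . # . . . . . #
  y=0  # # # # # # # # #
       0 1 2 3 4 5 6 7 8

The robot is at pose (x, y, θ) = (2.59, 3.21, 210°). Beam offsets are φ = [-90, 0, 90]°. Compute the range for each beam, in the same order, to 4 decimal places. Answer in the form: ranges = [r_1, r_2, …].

ranges = [3.1800, 1.8360, 2.5519]

beam 1: φ=-90°, α=120°
  dir = (cos 120°, sin 120°) = (-0.5000, 0.8660); from cell (2,3)
  next x-line at t=1.1800, next y-line at t=0.9122; Δt_x=2.0000, Δt_y=1.1547
    y: enter (2,4) at t=0.9122
    x: enter (1,4) at t=1.1800
    y: enter (1,5) at t=2.0669
    x: enter (0,5) at t=3.1800 ← occupied
  → r_1 = 3.1800
beam 2: φ=0°, α=210°
  dir = (cos 210°, sin 210°) = (-0.8660, -0.5000); from cell (2,3)
  next x-line at t=0.6813, next y-line at t=0.4200; Δt_x=1.1547, Δt_y=2.0000
    y: enter (2,2) at t=0.4200
    x: enter (1,2) at t=0.6813
    x: enter (0,2) at t=1.8360 ← occupied
  → r_2 = 1.8360
beam 3: φ=90°, α=300°
  dir = (cos 300°, sin 300°) = (0.5000, -0.8660); from cell (2,3)
  next x-line at t=0.8200, next y-line at t=0.2425; Δt_x=2.0000, Δt_y=1.1547
    y: enter (2,2) at t=0.2425
    x: enter (3,2) at t=0.8200
    y: enter (3,1) at t=1.3972
    y: enter (3,0) at t=2.5519 ← occupied
  → r_3 = 2.5519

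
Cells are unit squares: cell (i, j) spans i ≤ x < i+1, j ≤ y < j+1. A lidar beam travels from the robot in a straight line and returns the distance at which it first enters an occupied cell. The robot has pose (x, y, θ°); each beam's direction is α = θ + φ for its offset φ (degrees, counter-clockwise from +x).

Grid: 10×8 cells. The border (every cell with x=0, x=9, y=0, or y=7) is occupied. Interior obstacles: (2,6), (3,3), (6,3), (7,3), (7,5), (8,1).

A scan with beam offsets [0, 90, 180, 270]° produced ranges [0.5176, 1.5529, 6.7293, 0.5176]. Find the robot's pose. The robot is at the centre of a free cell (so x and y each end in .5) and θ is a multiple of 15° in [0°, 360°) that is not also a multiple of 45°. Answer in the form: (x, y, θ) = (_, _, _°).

(x, y, θ) = (7.5, 1.5, 345°)

Enumerate (i+0.5, j+0.5, θ) over the 42 free cells and 16 admissible headings. For each, cast all 4 beams and compare to the given ranges.
  (6.5, 1.5, 75°): beam 1 = 1.5529 ≠ 0.5176 ✗
  (5.5, 5.5, 15°): beam 1 = 1.5529 ≠ 0.5176 ✗
  (1.5, 6.5, 300°): beam 1 = 3.0000 ≠ 0.5176 ✗
  (2.5, 5.5, 300°): beam 1 = 1.7321 ≠ 0.5176 ✗
  (3.5, 1.5, 15°): beam 1 = 5.6940 ≠ 0.5176 ✗
  …
  (7.5, 1.5, 345°): r_1=0.5176, r_2=1.5529, r_3=6.7293, r_4=0.5176 — all match ✓
Only this pose fits every beam.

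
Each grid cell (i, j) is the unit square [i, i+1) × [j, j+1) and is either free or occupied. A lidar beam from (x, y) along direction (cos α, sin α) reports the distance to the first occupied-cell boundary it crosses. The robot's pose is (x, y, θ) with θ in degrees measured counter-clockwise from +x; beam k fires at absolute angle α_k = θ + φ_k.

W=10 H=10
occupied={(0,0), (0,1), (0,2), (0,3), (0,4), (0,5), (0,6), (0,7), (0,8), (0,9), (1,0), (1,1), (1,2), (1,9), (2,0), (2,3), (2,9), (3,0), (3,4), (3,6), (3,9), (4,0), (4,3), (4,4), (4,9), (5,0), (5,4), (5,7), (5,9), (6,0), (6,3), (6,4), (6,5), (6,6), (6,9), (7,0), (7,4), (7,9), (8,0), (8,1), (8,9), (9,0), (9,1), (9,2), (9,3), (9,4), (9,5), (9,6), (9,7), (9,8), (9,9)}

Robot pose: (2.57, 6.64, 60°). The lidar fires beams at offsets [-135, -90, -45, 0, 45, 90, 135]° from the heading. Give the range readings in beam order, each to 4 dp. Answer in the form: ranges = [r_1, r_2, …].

beam 1: φ=-135°, α=285°
  dir = (cos 285°, sin 285°) = (0.2588, -0.9659); from cell (2,6)
  next x-line at t=1.6614, next y-line at t=0.6626; Δt_x=3.8637, Δt_y=1.0353
    y: enter (2,5) at t=0.6626
    x: enter (3,5) at t=1.6614
    y: enter (3,4) at t=1.6979 ← occupied
  → r_1 = 1.6979
beam 2: φ=-90°, α=330°
  dir = (cos 330°, sin 330°) = (0.8660, -0.5000); from cell (2,6)
  next x-line at t=0.4965, next y-line at t=1.2800; Δt_x=1.1547, Δt_y=2.0000
    x: enter (3,6) at t=0.4965 ← occupied
  → r_2 = 0.4965
beam 3: φ=-45°, α=15°
  dir = (cos 15°, sin 15°) = (0.9659, 0.2588); from cell (2,6)
  next x-line at t=0.4452, next y-line at t=1.3909; Δt_x=1.0353, Δt_y=3.8637
    x: enter (3,6) at t=0.4452 ← occupied
  → r_3 = 0.4452
beam 4: φ=0°, α=60°
  dir = (cos 60°, sin 60°) = (0.5000, 0.8660); from cell (2,6)
  next x-line at t=0.8600, next y-line at t=0.4157; Δt_x=2.0000, Δt_y=1.1547
    y: enter (2,7) at t=0.4157
    x: enter (3,7) at t=0.8600
    y: enter (3,8) at t=1.5704
    y: enter (3,9) at t=2.7251 ← occupied
  → r_4 = 2.7251
beam 5: φ=45°, α=105°
  dir = (cos 105°, sin 105°) = (-0.2588, 0.9659); from cell (2,6)
  next x-line at t=2.2023, next y-line at t=0.3727; Δt_x=3.8637, Δt_y=1.0353
    y: enter (2,7) at t=0.3727
    y: enter (2,8) at t=1.4080
    x: enter (1,8) at t=2.2023
    y: enter (1,9) at t=2.4433 ← occupied
  → r_5 = 2.4433
beam 6: φ=90°, α=150°
  dir = (cos 150°, sin 150°) = (-0.8660, 0.5000); from cell (2,6)
  next x-line at t=0.6582, next y-line at t=0.7200; Δt_x=1.1547, Δt_y=2.0000
    x: enter (1,6) at t=0.6582
    y: enter (1,7) at t=0.7200
    x: enter (0,7) at t=1.8129 ← occupied
  → r_6 = 1.8129
beam 7: φ=135°, α=195°
  dir = (cos 195°, sin 195°) = (-0.9659, -0.2588); from cell (2,6)
  next x-line at t=0.5901, next y-line at t=2.4728; Δt_x=1.0353, Δt_y=3.8637
    x: enter (1,6) at t=0.5901
    x: enter (0,6) at t=1.6254 ← occupied
  → r_7 = 1.6254

ranges = [1.6979, 0.4965, 0.4452, 2.7251, 2.4433, 1.8129, 1.6254]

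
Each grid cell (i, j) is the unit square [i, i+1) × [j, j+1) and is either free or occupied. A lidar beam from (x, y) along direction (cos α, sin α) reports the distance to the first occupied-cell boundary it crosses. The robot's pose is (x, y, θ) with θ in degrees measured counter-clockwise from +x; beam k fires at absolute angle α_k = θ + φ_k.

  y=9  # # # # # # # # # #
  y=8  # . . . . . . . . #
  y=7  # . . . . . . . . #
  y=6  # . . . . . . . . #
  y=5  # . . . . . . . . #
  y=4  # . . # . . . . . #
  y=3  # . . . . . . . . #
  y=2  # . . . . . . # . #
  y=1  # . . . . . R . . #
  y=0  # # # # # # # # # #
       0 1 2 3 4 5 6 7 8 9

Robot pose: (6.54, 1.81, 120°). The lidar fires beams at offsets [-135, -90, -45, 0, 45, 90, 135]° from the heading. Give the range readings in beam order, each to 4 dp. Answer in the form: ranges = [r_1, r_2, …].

beam 1: φ=-135°, α=345°
  direction (0.9659, -0.2588); cell (6,1); t to first gridline: x 0.4762, y 3.1296 (then +1.0353 / +3.8637)
    (7,1) via x @ 0.4762
    (8,1) via x @ 1.5115
    (9,1) via x @ 2.5468  # hit
  → r_1 = 2.5468
beam 2: φ=-90°, α=30°
  direction (0.8660, 0.5000); cell (6,1); t to first gridline: x 0.5312, y 0.3800 (then +1.1547 / +2.0000)
    (6,2) via y @ 0.3800
    (7,2) via x @ 0.5312  # hit
  → r_2 = 0.5312
beam 3: φ=-45°, α=75°
  direction (0.2588, 0.9659); cell (6,1); t to first gridline: x 1.7773, y 0.1967 (then +3.8637 / +1.0353)
    (6,2) via y @ 0.1967
    (6,3) via y @ 1.2320
    (7,3) via x @ 1.7773
    (7,4) via y @ 2.2673
    (7,5) via y @ 3.3025
    (7,6) via y @ 4.3378
    (7,7) via y @ 5.3731
    (8,7) via x @ 5.6410
    (8,8) via y @ 6.4084
    (8,9) via y @ 7.4436  # hit
  → r_3 = 7.4436
beam 4: φ=0°, α=120°
  direction (-0.5000, 0.8660); cell (6,1); t to first gridline: x 1.0800, y 0.2194 (then +2.0000 / +1.1547)
    (6,2) via y @ 0.2194
    (5,2) via x @ 1.0800
    (5,3) via y @ 1.3741
    (5,4) via y @ 2.5288
    (4,4) via x @ 3.0800
    (4,5) via y @ 3.6835
    (4,6) via y @ 4.8382
    (3,6) via x @ 5.0800
    (3,7) via y @ 5.9929
    (2,7) via x @ 7.0800
    (2,8) via y @ 7.1476
    (2,9) via y @ 8.3023  # hit
  → r_4 = 8.3023
beam 5: φ=45°, α=165°
  direction (-0.9659, 0.2588); cell (6,1); t to first gridline: x 0.5590, y 0.7341 (then +1.0353 / +3.8637)
    (5,1) via x @ 0.5590
    (5,2) via y @ 0.7341
    (4,2) via x @ 1.5943
    (3,2) via x @ 2.6296
    (2,2) via x @ 3.6649
    (2,3) via y @ 4.5978
    (1,3) via x @ 4.7002
    (0,3) via x @ 5.7354  # hit
  → r_5 = 5.7354
beam 6: φ=90°, α=210°
  direction (-0.8660, -0.5000); cell (6,1); t to first gridline: x 0.6235, y 1.6200 (then +1.1547 / +2.0000)
    (5,1) via x @ 0.6235
    (5,0) via y @ 1.6200  # hit
  → r_6 = 1.6200
beam 7: φ=135°, α=255°
  direction (-0.2588, -0.9659); cell (6,1); t to first gridline: x 2.0864, y 0.8386 (then +3.8637 / +1.0353)
    (6,0) via y @ 0.8386  # hit
  → r_7 = 0.8386

ranges = [2.5468, 0.5312, 7.4436, 8.3023, 5.7354, 1.6200, 0.8386]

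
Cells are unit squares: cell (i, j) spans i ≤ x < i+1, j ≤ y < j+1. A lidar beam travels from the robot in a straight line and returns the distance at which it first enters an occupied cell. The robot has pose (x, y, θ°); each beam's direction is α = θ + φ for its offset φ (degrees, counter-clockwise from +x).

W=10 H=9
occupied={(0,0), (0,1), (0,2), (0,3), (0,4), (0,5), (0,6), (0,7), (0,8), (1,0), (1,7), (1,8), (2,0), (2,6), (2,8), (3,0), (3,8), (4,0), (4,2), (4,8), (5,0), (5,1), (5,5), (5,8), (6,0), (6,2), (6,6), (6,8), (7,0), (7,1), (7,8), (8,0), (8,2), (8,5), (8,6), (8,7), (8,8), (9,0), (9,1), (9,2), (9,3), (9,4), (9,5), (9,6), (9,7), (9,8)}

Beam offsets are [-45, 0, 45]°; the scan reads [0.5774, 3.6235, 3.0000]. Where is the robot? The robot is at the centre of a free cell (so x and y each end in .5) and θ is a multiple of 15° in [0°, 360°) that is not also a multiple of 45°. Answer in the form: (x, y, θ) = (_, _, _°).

(x, y, θ) = (6.5, 5.5, 255°)

The pose lattice has 44·16 = 704 candidates. Test each by forward raycasting.
  (2.5, 7.5, 210°): beam 1 = 0.5176 ≠ 0.5774 ✗
  (8.5, 4.5, 210°): beam 1 = 2.5882 ≠ 0.5774 ✗
  (6.5, 5.5, 120°): beam 1 = 0.5176 ≠ 0.5774 ✗
  (7.5, 4.5, 105°): beam 1 = 1.0000 ≠ 0.5774 ✗
  …
  (6.5, 5.5, 255°): r_1=0.5774, r_2=3.6235, r_3=3.0000 — all match ✓
No second candidate reproduces the full scan.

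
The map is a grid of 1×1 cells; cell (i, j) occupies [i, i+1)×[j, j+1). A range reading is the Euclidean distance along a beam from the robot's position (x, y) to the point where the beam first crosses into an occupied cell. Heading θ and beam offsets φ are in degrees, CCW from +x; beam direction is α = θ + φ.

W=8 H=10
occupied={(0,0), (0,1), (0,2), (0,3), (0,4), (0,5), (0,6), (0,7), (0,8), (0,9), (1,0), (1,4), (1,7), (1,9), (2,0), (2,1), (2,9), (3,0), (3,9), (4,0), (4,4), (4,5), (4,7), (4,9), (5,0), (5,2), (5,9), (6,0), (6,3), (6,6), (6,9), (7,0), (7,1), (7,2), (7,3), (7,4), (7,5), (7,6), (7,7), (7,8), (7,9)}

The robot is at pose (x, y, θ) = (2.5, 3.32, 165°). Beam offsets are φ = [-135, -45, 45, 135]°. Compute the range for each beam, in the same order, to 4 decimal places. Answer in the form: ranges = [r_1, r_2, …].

beam 1: φ=-135°, α=30°
  direction (0.8660, 0.5000); cell (2,3); t to first gridline: x 0.5774, y 1.3600 (then +1.1547 / +2.0000)
    (3,3) via x @ 0.5774
    (3,4) via y @ 1.3600
    (4,4) via x @ 1.7321  # hit
  → r_1 = 1.7321
beam 2: φ=-45°, α=120°
  direction (-0.5000, 0.8660); cell (2,3); t to first gridline: x 1.0000, y 0.7852 (then +2.0000 / +1.1547)
    (2,4) via y @ 0.7852
    (1,4) via x @ 1.0000  # hit
  → r_2 = 1.0000
beam 3: φ=45°, α=210°
  direction (-0.8660, -0.5000); cell (2,3); t to first gridline: x 0.5774, y 0.6400 (then +1.1547 / +2.0000)
    (1,3) via x @ 0.5774
    (1,2) via y @ 0.6400
    (0,2) via x @ 1.7321  # hit
  → r_3 = 1.7321
beam 4: φ=135°, α=300°
  direction (0.5000, -0.8660); cell (2,3); t to first gridline: x 1.0000, y 0.3695 (then +2.0000 / +1.1547)
    (2,2) via y @ 0.3695
    (3,2) via x @ 1.0000
    (3,1) via y @ 1.5242
    (3,0) via y @ 2.6789  # hit
  → r_4 = 2.6789

ranges = [1.7321, 1.0000, 1.7321, 2.6789]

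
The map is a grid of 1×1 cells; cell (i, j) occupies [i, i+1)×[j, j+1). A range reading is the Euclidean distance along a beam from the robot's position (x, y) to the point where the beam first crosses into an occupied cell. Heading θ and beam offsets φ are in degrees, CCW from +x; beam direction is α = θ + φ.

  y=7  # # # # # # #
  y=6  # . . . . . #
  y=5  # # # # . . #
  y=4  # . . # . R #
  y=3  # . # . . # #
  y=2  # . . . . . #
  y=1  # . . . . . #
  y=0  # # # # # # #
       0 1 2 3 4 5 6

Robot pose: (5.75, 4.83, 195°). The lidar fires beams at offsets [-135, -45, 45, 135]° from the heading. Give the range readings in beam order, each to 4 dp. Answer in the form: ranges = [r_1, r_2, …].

beam 1: φ=-135°, α=60°
  d=(0.5000,0.8660)  start (5,4)  tX=0.5000 tY=0.1963  stride 1/|dx|=2.0000 1/|dy|=1.1547
    cross y-line → (5,5), t=0.1963
    cross x-line → (6,5), t=0.5000 (wall)
  → r_1 = 0.5000
beam 2: φ=-45°, α=150°
  d=(-0.8660,0.5000)  start (5,4)  tX=0.8660 tY=0.3400  stride 1/|dx|=1.1547 1/|dy|=2.0000
    cross y-line → (5,5), t=0.3400
    cross x-line → (4,5), t=0.8660
    cross x-line → (3,5), t=2.0207 (wall)
  → r_2 = 2.0207
beam 3: φ=45°, α=240°
  d=(-0.5000,-0.8660)  start (5,4)  tX=1.5000 tY=0.9584  stride 1/|dx|=2.0000 1/|dy|=1.1547
    cross y-line → (5,3), t=0.9584 (wall)
  → r_3 = 0.9584
beam 4: φ=135°, α=330°
  d=(0.8660,-0.5000)  start (5,4)  tX=0.2887 tY=1.6600  stride 1/|dx|=1.1547 1/|dy|=2.0000
    cross x-line → (6,4), t=0.2887 (wall)
  → r_4 = 0.2887

ranges = [0.5000, 2.0207, 0.9584, 0.2887]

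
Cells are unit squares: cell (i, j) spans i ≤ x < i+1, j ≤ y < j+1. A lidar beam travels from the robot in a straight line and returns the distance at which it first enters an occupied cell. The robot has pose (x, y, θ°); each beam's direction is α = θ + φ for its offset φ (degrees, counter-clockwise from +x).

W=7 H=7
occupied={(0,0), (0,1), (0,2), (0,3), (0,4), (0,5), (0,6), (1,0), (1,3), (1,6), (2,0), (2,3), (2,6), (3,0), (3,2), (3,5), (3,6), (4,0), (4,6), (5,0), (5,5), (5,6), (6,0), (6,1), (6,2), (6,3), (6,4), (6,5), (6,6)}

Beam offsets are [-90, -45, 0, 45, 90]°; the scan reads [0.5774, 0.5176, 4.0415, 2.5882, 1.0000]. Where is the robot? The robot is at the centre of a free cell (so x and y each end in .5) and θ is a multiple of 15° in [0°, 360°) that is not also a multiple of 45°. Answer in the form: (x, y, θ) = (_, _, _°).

(x, y, θ) = (2.5, 4.5, 330°)

The pose lattice has 20·16 = 320 candidates. Test each by forward raycasting.
  (1.5, 2.5, 285°): beam 1 = 0.5176 ≠ 0.5774 ✗
  (4.5, 4.5, 105°): beam 1 = 1.5529 ≠ 0.5774 ✗
  (1.5, 1.5, 60°): beam 1 = 1.0000 ≠ 0.5774 ✗
  …
  (2.5, 4.5, 330°): r_1=0.5774, r_2=0.5176, r_3=4.0415, r_4=2.5882, r_5=1.0000 — all match ✓
Only this pose fits every beam.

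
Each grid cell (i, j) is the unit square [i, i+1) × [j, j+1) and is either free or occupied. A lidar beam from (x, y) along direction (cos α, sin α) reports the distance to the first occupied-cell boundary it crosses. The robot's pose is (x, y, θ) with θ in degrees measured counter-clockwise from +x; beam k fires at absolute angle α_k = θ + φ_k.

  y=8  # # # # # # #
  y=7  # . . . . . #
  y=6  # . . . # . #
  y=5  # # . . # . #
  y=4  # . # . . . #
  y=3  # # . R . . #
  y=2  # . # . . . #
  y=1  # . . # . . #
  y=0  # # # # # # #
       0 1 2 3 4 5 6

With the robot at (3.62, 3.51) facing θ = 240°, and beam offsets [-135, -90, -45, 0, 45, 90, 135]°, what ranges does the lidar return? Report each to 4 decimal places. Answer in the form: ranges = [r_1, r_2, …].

ranges = [4.6484, 0.9800, 1.6771, 1.2400, 2.5985, 2.7482, 2.4640]

beam 1: φ=-135°, α=105°
  d=(-0.2588,0.9659)  start (3,3)  tX=2.3955 tY=0.5073  stride 1/|dx|=3.8637 1/|dy|=1.0353
    cross y-line → (3,4), t=0.5073
    cross y-line → (3,5), t=1.5426
    cross x-line → (2,5), t=2.3955
    cross y-line → (2,6), t=2.5778
    cross y-line → (2,7), t=3.6131
    cross y-line → (2,8), t=4.6484 (wall)
  → r_1 = 4.6484
beam 2: φ=-90°, α=150°
  d=(-0.8660,0.5000)  start (3,3)  tX=0.7159 tY=0.9800  stride 1/|dx|=1.1547 1/|dy|=2.0000
    cross x-line → (2,3), t=0.7159
    cross y-line → (2,4), t=0.9800 (wall)
  → r_2 = 0.9800
beam 3: φ=-45°, α=195°
  d=(-0.9659,-0.2588)  start (3,3)  tX=0.6419 tY=1.9705  stride 1/|dx|=1.0353 1/|dy|=3.8637
    cross x-line → (2,3), t=0.6419
    cross x-line → (1,3), t=1.6771 (wall)
  → r_3 = 1.6771
beam 4: φ=0°, α=240°
  d=(-0.5000,-0.8660)  start (3,3)  tX=1.2400 tY=0.5889  stride 1/|dx|=2.0000 1/|dy|=1.1547
    cross y-line → (3,2), t=0.5889
    cross x-line → (2,2), t=1.2400 (wall)
  → r_4 = 1.2400
beam 5: φ=45°, α=285°
  d=(0.2588,-0.9659)  start (3,3)  tX=1.4682 tY=0.5280  stride 1/|dx|=3.8637 1/|dy|=1.0353
    cross y-line → (3,2), t=0.5280
    cross x-line → (4,2), t=1.4682
    cross y-line → (4,1), t=1.5633
    cross y-line → (4,0), t=2.5985 (wall)
  → r_5 = 2.5985
beam 6: φ=90°, α=330°
  d=(0.8660,-0.5000)  start (3,3)  tX=0.4388 tY=1.0200  stride 1/|dx|=1.1547 1/|dy|=2.0000
    cross x-line → (4,3), t=0.4388
    cross y-line → (4,2), t=1.0200
    cross x-line → (5,2), t=1.5935
    cross x-line → (6,2), t=2.7482 (wall)
  → r_6 = 2.7482
beam 7: φ=135°, α=15°
  d=(0.9659,0.2588)  start (3,3)  tX=0.3934 tY=1.8932  stride 1/|dx|=1.0353 1/|dy|=3.8637
    cross x-line → (4,3), t=0.3934
    cross x-line → (5,3), t=1.4287
    cross y-line → (5,4), t=1.8932
    cross x-line → (6,4), t=2.4640 (wall)
  → r_7 = 2.4640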